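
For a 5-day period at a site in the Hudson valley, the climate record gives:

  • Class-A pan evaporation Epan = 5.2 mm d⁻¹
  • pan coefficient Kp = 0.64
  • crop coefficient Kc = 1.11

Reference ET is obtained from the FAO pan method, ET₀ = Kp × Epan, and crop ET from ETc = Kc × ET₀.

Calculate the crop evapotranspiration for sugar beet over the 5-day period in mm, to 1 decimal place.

18.5 mm

ET₀ = 0.64 × 5.2 = 3.3280 mm/d
ETc = Kc × ET₀ = 1.11 × 3.3280 = 3.6941 mm/d
Over 5 days: 3.6941 × 5 = 18.471 mm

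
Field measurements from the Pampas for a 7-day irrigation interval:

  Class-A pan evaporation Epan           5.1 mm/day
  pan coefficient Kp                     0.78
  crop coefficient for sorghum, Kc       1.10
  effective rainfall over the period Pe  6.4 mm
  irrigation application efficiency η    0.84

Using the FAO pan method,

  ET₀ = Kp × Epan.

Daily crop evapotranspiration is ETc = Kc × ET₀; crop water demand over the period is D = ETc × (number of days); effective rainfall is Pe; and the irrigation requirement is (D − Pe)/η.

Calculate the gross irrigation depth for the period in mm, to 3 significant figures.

28.8 mm

ET₀ = 0.78 × 5.1 = 3.9780 mm/d
ETc = Kc × ET₀ = 1.10 × 3.9780 = 4.3758 mm/d
Crop demand D = ETc × 7 d = 4.3758 × 7 = 30.631 mm
D − Pe = 30.631 − 6.4 = 24.231 mm
Gross irrigation = 24.231 / 0.84 = 28.846 mm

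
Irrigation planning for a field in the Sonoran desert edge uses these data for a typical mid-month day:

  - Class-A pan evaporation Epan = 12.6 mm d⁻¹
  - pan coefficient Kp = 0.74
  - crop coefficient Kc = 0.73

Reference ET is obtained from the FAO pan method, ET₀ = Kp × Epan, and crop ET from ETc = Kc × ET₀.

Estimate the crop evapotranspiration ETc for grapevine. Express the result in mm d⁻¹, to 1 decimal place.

6.8 mm d⁻¹

ET₀ = 0.74 × 12.6 = 9.3240 mm/d
ETc = Kc × ET₀ = 0.73 × 9.3240 = 6.8065 mm/d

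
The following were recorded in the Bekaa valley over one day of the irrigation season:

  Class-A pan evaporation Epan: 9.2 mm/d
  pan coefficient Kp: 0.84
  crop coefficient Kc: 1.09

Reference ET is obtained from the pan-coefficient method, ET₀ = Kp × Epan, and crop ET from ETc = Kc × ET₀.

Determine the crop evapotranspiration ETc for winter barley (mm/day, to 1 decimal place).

ET₀ = 0.84 × 9.2 = 7.7280 mm/d
ETc = Kc × ET₀ = 1.09 × 7.7280 = 8.4235 mm/d

8.4 mm/day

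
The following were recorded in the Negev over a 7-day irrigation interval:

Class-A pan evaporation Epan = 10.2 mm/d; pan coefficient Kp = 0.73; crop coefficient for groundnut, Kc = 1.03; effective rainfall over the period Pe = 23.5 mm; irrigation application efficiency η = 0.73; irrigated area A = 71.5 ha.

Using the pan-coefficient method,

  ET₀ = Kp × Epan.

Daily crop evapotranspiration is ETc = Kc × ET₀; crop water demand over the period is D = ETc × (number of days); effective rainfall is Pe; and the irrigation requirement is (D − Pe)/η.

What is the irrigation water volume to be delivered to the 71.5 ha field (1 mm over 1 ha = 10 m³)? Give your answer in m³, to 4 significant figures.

ET₀ = 0.73 × 10.2 = 7.4460 mm/d
ETc = Kc × ET₀ = 1.03 × 7.4460 = 7.6694 mm/d
Crop demand D = ETc × 7 d = 7.6694 × 7 = 53.686 mm
D − Pe = 53.686 − 23.5 = 30.186 mm
Gross irrigation = 30.186 / 0.73 = 41.351 mm
Volume = 41.351 mm × 71.5 ha × 10 = 29566.0 m³

29570 m³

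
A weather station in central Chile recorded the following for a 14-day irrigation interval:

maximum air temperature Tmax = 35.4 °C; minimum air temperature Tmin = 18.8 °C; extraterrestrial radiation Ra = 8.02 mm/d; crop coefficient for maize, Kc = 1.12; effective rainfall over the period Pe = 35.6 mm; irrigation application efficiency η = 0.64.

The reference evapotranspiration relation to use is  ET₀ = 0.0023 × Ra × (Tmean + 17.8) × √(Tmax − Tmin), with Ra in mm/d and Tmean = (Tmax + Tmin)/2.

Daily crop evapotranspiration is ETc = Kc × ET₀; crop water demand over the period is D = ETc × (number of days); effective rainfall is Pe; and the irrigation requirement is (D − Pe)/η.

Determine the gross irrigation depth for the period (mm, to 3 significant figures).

27.0 mm

Tmean = (35.4 + 18.8)/2 = 27.10 °C
ET₀ = 0.0023 × 8.02 × (27.10 + 17.8) × √16.6 = 0.0023 × 8.02 × 44.90 × 4.0743 = 3.3744 mm/d
ETc = Kc × ET₀ = 1.12 × 3.3744 = 3.7793 mm/d
Crop demand D = ETc × 14 d = 3.7793 × 14 = 52.910 mm
D − Pe = 52.910 − 35.6 = 17.310 mm
Gross irrigation = 17.310 / 0.64 = 27.047 mm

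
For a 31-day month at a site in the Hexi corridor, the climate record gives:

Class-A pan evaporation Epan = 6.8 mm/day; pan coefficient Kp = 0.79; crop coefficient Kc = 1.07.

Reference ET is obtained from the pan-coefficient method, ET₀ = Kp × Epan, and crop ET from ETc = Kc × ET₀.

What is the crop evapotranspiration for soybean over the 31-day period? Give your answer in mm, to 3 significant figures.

ET₀ = 0.79 × 6.8 = 5.3720 mm/d
ETc = Kc × ET₀ = 1.07 × 5.3720 = 5.7480 mm/d
Over 31 days: 5.7480 × 31 = 178.188 mm

178 mm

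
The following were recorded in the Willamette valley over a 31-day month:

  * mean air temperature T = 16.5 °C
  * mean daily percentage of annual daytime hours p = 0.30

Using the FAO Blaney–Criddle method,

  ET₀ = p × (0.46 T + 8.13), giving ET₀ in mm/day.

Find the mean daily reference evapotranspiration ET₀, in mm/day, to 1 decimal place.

4.7 mm/day

ET₀ = 0.30 × (0.46 × 16.5 + 8.13) = 0.30 × 15.720 = 4.7160 mm/d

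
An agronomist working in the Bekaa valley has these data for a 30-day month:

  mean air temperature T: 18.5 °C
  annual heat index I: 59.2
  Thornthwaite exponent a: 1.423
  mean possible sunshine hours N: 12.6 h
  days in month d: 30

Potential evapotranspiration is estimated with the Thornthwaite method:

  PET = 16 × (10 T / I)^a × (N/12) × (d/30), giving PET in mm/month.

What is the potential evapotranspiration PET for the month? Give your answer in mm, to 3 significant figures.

85.0 mm

10T/I = 10 × 18.5 / 59.2 = 3.1250
(10T/I)^a = 3.1250^1.423 = 5.0602
Uncorrected PET = 16 × 5.0602 = 80.963 mm
Correction = (N/12)(d/30) = (12.6/12)(30/30) = 1.0500
PET = 80.963 × 1.0500 = 85.011 mm/month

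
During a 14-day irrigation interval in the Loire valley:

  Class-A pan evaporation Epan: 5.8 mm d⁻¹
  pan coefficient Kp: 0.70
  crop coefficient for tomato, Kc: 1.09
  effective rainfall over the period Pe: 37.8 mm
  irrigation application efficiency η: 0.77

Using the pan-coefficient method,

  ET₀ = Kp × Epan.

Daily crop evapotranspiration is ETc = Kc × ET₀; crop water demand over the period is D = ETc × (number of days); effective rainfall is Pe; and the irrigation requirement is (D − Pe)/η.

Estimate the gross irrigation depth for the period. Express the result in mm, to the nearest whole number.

ET₀ = 0.70 × 5.8 = 4.0600 mm/d
ETc = Kc × ET₀ = 1.09 × 4.0600 = 4.4254 mm/d
Crop demand D = ETc × 14 d = 4.4254 × 14 = 61.956 mm
D − Pe = 61.956 − 37.8 = 24.156 mm
Gross irrigation = 24.156 / 0.77 = 31.371 mm

31 mm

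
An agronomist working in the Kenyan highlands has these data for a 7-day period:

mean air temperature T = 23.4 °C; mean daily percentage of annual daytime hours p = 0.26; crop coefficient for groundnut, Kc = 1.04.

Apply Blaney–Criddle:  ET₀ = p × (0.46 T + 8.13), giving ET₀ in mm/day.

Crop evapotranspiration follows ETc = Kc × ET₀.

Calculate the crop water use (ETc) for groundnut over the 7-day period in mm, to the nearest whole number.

36 mm

ET₀ = 0.26 × (0.46 × 23.4 + 8.13) = 0.26 × 18.894 = 4.9124 mm/d
ETc = Kc × ET₀ = 1.04 × 4.9124 = 5.1089 mm/d
Over 7 days: 5.1089 × 7 = 35.762 mm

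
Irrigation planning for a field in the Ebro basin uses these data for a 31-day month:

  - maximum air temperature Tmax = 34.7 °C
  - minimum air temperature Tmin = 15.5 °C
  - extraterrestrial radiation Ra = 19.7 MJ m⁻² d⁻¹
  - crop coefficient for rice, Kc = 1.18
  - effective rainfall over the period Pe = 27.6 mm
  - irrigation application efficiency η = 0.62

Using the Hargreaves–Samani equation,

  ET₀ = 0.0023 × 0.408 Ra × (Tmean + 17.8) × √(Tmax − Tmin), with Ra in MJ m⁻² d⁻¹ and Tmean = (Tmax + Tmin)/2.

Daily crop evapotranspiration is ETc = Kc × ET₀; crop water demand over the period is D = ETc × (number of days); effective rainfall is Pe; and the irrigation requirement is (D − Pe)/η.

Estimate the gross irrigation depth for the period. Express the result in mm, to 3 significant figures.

Tmean = (34.7 + 15.5)/2 = 25.10 °C
0.408 Ra = 0.408 × 19.7 = 8.0376 mm/d equivalent
ET₀ = 0.0023 × 8.0376 × (25.10 + 17.8) × √19.2 = 0.0023 × 8.0376 × 42.90 × 4.3818 = 3.4751 mm/d
ETc = Kc × ET₀ = 1.18 × 3.4751 = 4.1006 mm/d
Crop demand D = ETc × 31 d = 4.1006 × 31 = 127.119 mm
D − Pe = 127.119 − 27.6 = 99.519 mm
Gross irrigation = 99.519 / 0.62 = 160.515 mm

161 mm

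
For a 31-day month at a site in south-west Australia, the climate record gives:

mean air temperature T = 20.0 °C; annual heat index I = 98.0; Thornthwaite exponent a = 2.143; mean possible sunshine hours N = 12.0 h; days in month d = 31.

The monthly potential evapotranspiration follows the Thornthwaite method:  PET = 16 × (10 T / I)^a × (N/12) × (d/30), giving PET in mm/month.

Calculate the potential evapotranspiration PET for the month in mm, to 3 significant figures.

76.3 mm

10T/I = 10 × 20.0 / 98.0 = 2.0408
(10T/I)^a = 2.0408^2.143 = 4.6121
Uncorrected PET = 16 × 4.6121 = 73.794 mm
Correction = (N/12)(d/30) = (12.0/12)(31/30) = 1.0333
PET = 73.794 × 1.0333 = 76.251 mm/month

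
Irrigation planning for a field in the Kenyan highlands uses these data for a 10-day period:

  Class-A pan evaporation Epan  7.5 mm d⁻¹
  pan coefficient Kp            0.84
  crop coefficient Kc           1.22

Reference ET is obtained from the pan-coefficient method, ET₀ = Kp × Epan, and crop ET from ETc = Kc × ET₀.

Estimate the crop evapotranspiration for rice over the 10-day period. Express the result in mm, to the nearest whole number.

77 mm

ET₀ = 0.84 × 7.5 = 6.3000 mm/d
ETc = Kc × ET₀ = 1.22 × 6.3000 = 7.6860 mm/d
Over 10 days: 7.6860 × 10 = 76.860 mm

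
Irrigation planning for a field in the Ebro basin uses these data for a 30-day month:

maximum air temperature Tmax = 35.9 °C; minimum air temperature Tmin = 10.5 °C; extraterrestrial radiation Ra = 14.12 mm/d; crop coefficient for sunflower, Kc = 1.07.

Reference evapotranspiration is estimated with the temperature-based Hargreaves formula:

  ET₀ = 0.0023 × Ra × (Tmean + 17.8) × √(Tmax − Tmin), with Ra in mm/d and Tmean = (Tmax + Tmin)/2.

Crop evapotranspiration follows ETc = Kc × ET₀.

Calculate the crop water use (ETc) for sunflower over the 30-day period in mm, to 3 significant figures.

215 mm

Tmean = (35.9 + 10.5)/2 = 23.20 °C
ET₀ = 0.0023 × 14.12 × (23.20 + 17.8) × √25.4 = 0.0023 × 14.12 × 41.00 × 5.0398 = 6.7106 mm/d
ETc = Kc × ET₀ = 1.07 × 6.7106 = 7.1803 mm/d
Over 30 days: 7.1803 × 30 = 215.409 mm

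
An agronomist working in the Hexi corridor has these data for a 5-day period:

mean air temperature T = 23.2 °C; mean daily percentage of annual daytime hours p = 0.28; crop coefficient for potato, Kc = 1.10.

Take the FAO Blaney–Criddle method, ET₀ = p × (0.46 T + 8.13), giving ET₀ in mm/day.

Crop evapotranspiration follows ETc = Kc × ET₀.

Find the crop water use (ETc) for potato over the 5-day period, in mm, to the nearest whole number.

29 mm

ET₀ = 0.28 × (0.46 × 23.2 + 8.13) = 0.28 × 18.802 = 5.2646 mm/d
ETc = Kc × ET₀ = 1.10 × 5.2646 = 5.7911 mm/d
Over 5 days: 5.7911 × 5 = 28.956 mm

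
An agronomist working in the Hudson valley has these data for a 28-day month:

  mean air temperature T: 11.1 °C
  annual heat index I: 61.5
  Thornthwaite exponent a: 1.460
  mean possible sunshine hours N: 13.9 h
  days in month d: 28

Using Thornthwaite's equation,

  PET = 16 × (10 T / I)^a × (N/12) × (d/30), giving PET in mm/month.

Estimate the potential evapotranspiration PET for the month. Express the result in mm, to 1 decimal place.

41.0 mm

10T/I = 10 × 11.1 / 61.5 = 1.8049
(10T/I)^a = 1.8049^1.460 = 2.3682
Uncorrected PET = 16 × 2.3682 = 37.891 mm
Correction = (N/12)(d/30) = (13.9/12)(28/30) = 1.0811
PET = 37.891 × 1.0811 = 40.964 mm/month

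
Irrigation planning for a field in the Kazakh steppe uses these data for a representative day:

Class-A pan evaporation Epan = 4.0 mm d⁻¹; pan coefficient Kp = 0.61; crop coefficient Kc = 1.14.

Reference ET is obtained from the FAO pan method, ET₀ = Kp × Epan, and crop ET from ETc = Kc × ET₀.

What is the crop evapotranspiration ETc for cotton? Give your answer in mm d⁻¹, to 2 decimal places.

2.78 mm d⁻¹

ET₀ = 0.61 × 4.0 = 2.4400 mm/d
ETc = Kc × ET₀ = 1.14 × 2.4400 = 2.7816 mm/d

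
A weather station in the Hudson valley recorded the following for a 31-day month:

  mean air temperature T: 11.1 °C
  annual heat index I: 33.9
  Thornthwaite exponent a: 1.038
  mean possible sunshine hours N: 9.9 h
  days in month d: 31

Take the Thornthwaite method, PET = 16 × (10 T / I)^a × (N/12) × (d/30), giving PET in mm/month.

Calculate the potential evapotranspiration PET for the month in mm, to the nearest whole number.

10T/I = 10 × 11.1 / 33.9 = 3.2743
(10T/I)^a = 3.2743^1.038 = 3.4253
Uncorrected PET = 16 × 3.4253 = 54.805 mm
Correction = (N/12)(d/30) = (9.9/12)(31/30) = 0.8525
PET = 54.805 × 0.8525 = 46.721 mm/month

47 mm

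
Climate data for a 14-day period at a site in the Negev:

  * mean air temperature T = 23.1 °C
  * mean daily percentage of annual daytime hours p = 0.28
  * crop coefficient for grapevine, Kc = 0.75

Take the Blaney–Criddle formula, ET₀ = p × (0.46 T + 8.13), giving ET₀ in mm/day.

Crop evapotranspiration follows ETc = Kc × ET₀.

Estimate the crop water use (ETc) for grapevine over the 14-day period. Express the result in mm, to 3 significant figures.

ET₀ = 0.28 × (0.46 × 23.1 + 8.13) = 0.28 × 18.756 = 5.2517 mm/d
ETc = Kc × ET₀ = 0.75 × 5.2517 = 3.9388 mm/d
Over 14 days: 3.9388 × 14 = 55.143 mm

55.1 mm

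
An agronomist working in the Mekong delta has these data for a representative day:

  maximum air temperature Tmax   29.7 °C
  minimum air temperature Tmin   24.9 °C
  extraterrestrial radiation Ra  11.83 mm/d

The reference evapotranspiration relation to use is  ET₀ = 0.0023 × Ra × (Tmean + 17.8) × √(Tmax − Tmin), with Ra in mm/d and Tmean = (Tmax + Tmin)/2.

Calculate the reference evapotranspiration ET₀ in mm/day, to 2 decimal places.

Tmean = (29.7 + 24.9)/2 = 27.30 °C
ET₀ = 0.0023 × 11.83 × (27.30 + 17.8) × √4.8 = 0.0023 × 11.83 × 45.10 × 2.1909 = 2.6885 mm/d

2.69 mm/day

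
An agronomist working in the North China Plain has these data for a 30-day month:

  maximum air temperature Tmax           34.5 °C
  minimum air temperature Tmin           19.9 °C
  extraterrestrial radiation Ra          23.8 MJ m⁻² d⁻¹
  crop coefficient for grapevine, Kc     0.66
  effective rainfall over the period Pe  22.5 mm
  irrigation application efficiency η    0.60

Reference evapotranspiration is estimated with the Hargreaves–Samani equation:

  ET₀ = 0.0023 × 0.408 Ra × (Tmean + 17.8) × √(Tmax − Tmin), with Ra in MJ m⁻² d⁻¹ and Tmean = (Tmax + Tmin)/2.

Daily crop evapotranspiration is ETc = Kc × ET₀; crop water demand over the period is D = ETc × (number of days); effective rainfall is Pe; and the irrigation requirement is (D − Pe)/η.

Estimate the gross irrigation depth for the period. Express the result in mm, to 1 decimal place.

89.2 mm

Tmean = (34.5 + 19.9)/2 = 27.20 °C
0.408 Ra = 0.408 × 23.8 = 9.7104 mm/d equivalent
ET₀ = 0.0023 × 9.7104 × (27.20 + 17.8) × √14.6 = 0.0023 × 9.7104 × 45.00 × 3.8210 = 3.8402 mm/d
ETc = Kc × ET₀ = 0.66 × 3.8402 = 2.5345 mm/d
Crop demand D = ETc × 30 d = 2.5345 × 30 = 76.035 mm
D − Pe = 76.035 − 22.5 = 53.535 mm
Gross irrigation = 53.535 / 0.60 = 89.225 mm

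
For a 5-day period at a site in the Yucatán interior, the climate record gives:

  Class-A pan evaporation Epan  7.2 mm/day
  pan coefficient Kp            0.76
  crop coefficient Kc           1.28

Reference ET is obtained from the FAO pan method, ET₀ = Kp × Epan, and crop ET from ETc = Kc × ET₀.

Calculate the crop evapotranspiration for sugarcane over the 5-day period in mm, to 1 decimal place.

35.0 mm

ET₀ = 0.76 × 7.2 = 5.4720 mm/d
ETc = Kc × ET₀ = 1.28 × 5.4720 = 7.0042 mm/d
Over 5 days: 7.0042 × 5 = 35.021 mm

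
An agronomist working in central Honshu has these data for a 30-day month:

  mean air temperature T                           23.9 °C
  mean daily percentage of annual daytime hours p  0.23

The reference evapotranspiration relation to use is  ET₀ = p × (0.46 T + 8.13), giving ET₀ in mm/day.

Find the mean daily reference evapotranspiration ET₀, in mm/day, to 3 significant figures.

ET₀ = 0.23 × (0.46 × 23.9 + 8.13) = 0.23 × 19.124 = 4.3985 mm/d

4.40 mm/day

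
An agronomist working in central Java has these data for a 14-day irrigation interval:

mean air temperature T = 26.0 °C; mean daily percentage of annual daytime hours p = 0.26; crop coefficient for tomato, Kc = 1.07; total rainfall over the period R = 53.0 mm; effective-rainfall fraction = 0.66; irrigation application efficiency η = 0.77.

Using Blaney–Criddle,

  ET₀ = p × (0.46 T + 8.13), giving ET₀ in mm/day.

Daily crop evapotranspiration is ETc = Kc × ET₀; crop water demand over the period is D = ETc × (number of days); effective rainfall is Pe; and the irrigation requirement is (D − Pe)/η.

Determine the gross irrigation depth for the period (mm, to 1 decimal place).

56.2 mm

ET₀ = 0.26 × (0.46 × 26.0 + 8.13) = 0.26 × 20.090 = 5.2234 mm/d
ETc = Kc × ET₀ = 1.07 × 5.2234 = 5.5890 mm/d
Crop demand D = ETc × 14 d = 5.5890 × 14 = 78.246 mm
Pe = 0.66 × 53.0 = 34.980 mm
D − Pe = 78.246 − 34.980 = 43.266 mm
Gross irrigation = 43.266 / 0.77 = 56.190 mm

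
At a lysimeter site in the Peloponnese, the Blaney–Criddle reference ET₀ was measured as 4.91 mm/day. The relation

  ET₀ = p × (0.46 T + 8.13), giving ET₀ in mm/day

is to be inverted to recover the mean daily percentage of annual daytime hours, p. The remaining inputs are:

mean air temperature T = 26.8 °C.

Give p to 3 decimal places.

p = ET₀ / (0.46 T + 8.13) = 4.91 / (0.46 × 26.8 + 8.13) = 4.91 / 20.458 = 0.2400

0.240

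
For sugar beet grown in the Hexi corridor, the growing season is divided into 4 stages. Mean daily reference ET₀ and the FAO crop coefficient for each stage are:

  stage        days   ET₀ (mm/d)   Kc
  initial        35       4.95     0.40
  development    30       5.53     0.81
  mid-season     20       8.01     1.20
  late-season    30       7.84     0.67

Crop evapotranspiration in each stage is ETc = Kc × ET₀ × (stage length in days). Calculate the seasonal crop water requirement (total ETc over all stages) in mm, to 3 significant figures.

554 mm

initial: 0.40 × 4.95 × 35 = 69.30 mm
development: 0.81 × 5.53 × 30 = 134.38 mm
mid-season: 1.20 × 8.01 × 20 = 192.24 mm
late-season: 0.67 × 7.84 × 30 = 157.58 mm
Seasonal total = 553.50 mm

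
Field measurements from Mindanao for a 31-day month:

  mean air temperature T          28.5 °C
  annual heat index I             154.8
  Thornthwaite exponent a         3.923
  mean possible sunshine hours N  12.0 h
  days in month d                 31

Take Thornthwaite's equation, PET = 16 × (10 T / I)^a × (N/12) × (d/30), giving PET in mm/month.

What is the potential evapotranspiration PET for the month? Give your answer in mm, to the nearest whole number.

181 mm

10T/I = 10 × 28.5 / 154.8 = 1.8411
(10T/I)^a = 1.8411^3.923 = 10.9622
Uncorrected PET = 16 × 10.9622 = 175.395 mm
Correction = (N/12)(d/30) = (12.0/12)(31/30) = 1.0333
PET = 175.395 × 1.0333 = 181.236 mm/month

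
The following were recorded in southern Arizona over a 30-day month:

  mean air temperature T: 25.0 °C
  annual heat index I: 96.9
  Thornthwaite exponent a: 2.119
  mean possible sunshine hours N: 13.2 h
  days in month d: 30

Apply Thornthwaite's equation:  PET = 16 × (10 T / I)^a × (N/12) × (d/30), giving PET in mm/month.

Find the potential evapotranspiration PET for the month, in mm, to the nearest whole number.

10T/I = 10 × 25.0 / 96.9 = 2.5800
(10T/I)^a = 2.5800^2.119 = 7.4511
Uncorrected PET = 16 × 7.4511 = 119.218 mm
Correction = (N/12)(d/30) = (13.2/12)(30/30) = 1.1000
PET = 119.218 × 1.1000 = 131.140 mm/month

131 mm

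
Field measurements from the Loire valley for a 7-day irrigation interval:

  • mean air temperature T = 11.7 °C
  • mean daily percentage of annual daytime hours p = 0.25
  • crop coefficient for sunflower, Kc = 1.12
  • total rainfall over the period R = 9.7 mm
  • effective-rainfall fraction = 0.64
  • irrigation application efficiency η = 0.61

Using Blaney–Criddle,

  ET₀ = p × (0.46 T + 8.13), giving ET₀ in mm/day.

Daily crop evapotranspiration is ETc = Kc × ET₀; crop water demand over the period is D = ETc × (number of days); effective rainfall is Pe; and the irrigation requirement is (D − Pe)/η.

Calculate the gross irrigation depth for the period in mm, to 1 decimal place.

ET₀ = 0.25 × (0.46 × 11.7 + 8.13) = 0.25 × 13.512 = 3.3780 mm/d
ETc = Kc × ET₀ = 1.12 × 3.3780 = 3.7834 mm/d
Crop demand D = ETc × 7 d = 3.7834 × 7 = 26.484 mm
Pe = 0.64 × 9.7 = 6.208 mm
D − Pe = 26.484 − 6.208 = 20.276 mm
Gross irrigation = 20.276 / 0.61 = 33.239 mm

33.2 mm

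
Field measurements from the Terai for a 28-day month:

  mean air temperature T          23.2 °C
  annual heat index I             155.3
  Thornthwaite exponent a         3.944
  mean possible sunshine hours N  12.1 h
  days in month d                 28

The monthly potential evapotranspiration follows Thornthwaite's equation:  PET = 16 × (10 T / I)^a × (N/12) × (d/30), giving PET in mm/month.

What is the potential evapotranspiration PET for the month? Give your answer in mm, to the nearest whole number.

73 mm

10T/I = 10 × 23.2 / 155.3 = 1.4939
(10T/I)^a = 1.4939^3.944 = 4.8699
Uncorrected PET = 16 × 4.8699 = 77.918 mm
Correction = (N/12)(d/30) = (12.1/12)(28/30) = 0.9411
PET = 77.918 × 0.9411 = 73.329 mm/month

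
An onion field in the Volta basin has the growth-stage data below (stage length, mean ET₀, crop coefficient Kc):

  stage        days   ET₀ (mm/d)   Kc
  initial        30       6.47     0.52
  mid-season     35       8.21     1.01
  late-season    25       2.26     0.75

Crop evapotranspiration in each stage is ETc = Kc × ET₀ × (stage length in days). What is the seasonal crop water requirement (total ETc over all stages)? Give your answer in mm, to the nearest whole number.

434 mm

initial: 0.52 × 6.47 × 30 = 100.93 mm
mid-season: 1.01 × 8.21 × 35 = 290.22 mm
late-season: 0.75 × 2.26 × 25 = 42.38 mm
Seasonal total = 433.53 mm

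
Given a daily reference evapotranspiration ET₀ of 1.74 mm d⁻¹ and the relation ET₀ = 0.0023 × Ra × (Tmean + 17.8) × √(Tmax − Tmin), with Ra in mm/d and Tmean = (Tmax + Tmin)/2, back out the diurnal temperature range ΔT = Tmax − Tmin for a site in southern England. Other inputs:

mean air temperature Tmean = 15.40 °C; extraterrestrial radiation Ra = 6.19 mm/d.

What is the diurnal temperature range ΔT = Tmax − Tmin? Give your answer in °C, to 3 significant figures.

13.6 °C

√ΔT = ET₀ / [0.0023 × Ra × (Tmean+17.8)] = 1.74 / (0.0023 × 6.19 × 33.20) = 3.6812
ΔT = 3.6812² = 13.551 °C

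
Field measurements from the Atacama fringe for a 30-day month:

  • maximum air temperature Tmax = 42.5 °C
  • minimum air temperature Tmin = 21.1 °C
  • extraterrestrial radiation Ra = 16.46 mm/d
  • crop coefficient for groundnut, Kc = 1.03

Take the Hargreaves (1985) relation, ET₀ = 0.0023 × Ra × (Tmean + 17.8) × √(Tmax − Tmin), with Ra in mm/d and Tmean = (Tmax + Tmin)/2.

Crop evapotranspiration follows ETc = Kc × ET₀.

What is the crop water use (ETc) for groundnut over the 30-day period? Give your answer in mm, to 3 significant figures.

Tmean = (42.5 + 21.1)/2 = 31.80 °C
ET₀ = 0.0023 × 16.46 × (31.80 + 17.8) × √21.4 = 0.0023 × 16.46 × 49.60 × 4.6260 = 8.6865 mm/d
ETc = Kc × ET₀ = 1.03 × 8.6865 = 8.9471 mm/d
Over 30 days: 8.9471 × 30 = 268.413 mm

268 mm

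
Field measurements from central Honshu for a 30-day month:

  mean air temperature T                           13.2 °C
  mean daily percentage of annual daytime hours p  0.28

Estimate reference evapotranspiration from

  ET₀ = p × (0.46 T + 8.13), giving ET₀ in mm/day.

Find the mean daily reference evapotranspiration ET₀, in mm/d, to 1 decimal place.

ET₀ = 0.28 × (0.46 × 13.2 + 8.13) = 0.28 × 14.202 = 3.9766 mm/d

4.0 mm/d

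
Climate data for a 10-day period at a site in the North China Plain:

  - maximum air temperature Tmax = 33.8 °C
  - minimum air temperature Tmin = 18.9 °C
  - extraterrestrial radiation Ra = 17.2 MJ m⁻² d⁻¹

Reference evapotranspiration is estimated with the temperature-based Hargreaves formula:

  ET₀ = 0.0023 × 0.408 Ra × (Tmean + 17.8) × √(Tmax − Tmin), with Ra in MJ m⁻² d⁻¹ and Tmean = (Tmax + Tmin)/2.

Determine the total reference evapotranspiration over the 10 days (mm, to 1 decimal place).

Tmean = (33.8 + 18.9)/2 = 26.35 °C
0.408 Ra = 0.408 × 17.2 = 7.0176 mm/d equivalent
ET₀ = 0.0023 × 7.0176 × (26.35 + 17.8) × √14.9 = 0.0023 × 7.0176 × 44.15 × 3.8601 = 2.7507 mm/d
Over 10 days: 2.7507 × 10 = 27.507 mm

27.5 mm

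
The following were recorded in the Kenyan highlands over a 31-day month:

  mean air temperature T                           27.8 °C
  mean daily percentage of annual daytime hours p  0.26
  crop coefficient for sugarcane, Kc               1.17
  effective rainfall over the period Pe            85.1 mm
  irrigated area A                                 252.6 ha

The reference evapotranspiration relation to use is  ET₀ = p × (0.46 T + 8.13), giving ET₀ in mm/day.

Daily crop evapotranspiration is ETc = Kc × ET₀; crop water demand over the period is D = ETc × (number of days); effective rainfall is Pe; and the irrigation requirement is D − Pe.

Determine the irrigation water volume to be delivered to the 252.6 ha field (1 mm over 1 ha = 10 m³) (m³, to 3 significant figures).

ET₀ = 0.26 × (0.46 × 27.8 + 8.13) = 0.26 × 20.918 = 5.4387 mm/d
ETc = Kc × ET₀ = 1.17 × 5.4387 = 6.3633 mm/d
Crop demand D = ETc × 31 d = 6.3633 × 31 = 197.262 mm
D − Pe = 197.262 − 85.1 = 112.162 mm
Volume = 112.162 mm × 252.6 ha × 10 = 283321.2 m³

283000 m³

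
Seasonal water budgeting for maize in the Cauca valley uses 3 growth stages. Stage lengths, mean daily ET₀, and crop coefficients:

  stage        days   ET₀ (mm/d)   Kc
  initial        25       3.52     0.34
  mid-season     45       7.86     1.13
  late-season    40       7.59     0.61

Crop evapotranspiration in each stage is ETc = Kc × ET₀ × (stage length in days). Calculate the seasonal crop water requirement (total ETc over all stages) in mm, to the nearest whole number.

615 mm

initial: 0.34 × 3.52 × 25 = 29.92 mm
mid-season: 1.13 × 7.86 × 45 = 399.68 mm
late-season: 0.61 × 7.59 × 40 = 185.20 mm
Seasonal total = 614.80 mm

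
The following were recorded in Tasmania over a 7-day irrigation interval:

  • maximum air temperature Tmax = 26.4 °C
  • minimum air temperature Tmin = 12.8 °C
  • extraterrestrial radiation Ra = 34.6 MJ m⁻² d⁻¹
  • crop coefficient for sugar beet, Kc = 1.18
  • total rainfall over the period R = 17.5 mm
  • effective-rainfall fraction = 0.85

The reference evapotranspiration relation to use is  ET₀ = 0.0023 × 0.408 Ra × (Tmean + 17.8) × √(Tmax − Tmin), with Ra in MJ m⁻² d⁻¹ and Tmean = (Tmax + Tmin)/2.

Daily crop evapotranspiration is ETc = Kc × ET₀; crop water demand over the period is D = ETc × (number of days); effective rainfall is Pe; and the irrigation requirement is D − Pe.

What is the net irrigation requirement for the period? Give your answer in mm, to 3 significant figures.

22.1 mm

Tmean = (26.4 + 12.8)/2 = 19.60 °C
0.408 Ra = 0.408 × 34.6 = 14.1168 mm/d equivalent
ET₀ = 0.0023 × 14.1168 × (19.60 + 17.8) × √13.6 = 0.0023 × 14.1168 × 37.40 × 3.6878 = 4.4782 mm/d
ETc = Kc × ET₀ = 1.18 × 4.4782 = 5.2843 mm/d
Crop demand D = ETc × 7 d = 5.2843 × 7 = 36.990 mm
Pe = 0.85 × 17.5 = 14.875 mm
D − Pe = 36.990 − 14.875 = 22.115 mm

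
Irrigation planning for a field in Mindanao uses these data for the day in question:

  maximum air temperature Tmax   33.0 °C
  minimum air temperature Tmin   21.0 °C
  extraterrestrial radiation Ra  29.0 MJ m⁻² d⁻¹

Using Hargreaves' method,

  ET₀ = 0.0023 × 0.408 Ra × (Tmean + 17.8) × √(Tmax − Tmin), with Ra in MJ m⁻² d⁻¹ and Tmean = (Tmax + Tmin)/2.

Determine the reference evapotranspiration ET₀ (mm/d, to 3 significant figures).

Tmean = (33.0 + 21.0)/2 = 27.00 °C
0.408 Ra = 0.408 × 29.0 = 11.8320 mm/d equivalent
ET₀ = 0.0023 × 11.8320 × (27.00 + 17.8) × √12.0 = 0.0023 × 11.8320 × 44.80 × 3.4641 = 4.2233 mm/d

4.22 mm/d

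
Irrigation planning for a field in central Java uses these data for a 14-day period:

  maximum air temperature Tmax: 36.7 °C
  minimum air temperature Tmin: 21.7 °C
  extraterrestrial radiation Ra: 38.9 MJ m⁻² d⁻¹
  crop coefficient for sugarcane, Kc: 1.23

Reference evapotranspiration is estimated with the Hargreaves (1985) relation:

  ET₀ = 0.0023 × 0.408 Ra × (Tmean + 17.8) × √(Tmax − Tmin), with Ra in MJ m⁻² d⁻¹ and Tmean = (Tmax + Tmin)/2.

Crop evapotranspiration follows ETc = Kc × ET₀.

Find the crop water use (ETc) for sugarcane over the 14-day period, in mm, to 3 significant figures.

Tmean = (36.7 + 21.7)/2 = 29.20 °C
0.408 Ra = 0.408 × 38.9 = 15.8712 mm/d equivalent
ET₀ = 0.0023 × 15.8712 × (29.20 + 17.8) × √15.0 = 0.0023 × 15.8712 × 47.00 × 3.8730 = 6.6448 mm/d
ETc = Kc × ET₀ = 1.23 × 6.6448 = 8.1731 mm/d
Over 14 days: 8.1731 × 14 = 114.423 mm

114 mm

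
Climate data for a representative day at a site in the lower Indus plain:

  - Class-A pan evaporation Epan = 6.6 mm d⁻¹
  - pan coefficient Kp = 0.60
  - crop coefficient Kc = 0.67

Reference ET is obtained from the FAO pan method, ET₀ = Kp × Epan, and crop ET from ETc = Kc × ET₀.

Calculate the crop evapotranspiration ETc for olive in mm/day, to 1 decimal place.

2.7 mm/day

ET₀ = 0.60 × 6.6 = 3.9600 mm/d
ETc = Kc × ET₀ = 0.67 × 3.9600 = 2.6532 mm/d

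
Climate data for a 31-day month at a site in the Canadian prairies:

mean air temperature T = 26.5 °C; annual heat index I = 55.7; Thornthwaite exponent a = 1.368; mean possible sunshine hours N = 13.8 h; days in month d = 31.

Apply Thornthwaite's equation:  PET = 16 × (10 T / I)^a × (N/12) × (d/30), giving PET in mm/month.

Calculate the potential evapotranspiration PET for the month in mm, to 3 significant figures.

161 mm

10T/I = 10 × 26.5 / 55.7 = 4.7576
(10T/I)^a = 4.7576^1.368 = 8.4463
Uncorrected PET = 16 × 8.4463 = 135.141 mm
Correction = (N/12)(d/30) = (13.8/12)(31/30) = 1.1883
PET = 135.141 × 1.1883 = 160.588 mm/month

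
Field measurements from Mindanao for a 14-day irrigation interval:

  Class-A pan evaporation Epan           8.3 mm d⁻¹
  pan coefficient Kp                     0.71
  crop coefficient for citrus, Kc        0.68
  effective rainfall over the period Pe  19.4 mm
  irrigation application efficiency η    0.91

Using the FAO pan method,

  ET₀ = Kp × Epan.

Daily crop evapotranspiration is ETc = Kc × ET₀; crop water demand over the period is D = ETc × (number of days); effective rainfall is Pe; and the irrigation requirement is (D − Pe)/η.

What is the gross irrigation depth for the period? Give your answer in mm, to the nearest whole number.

ET₀ = 0.71 × 8.3 = 5.8930 mm/d
ETc = Kc × ET₀ = 0.68 × 5.8930 = 4.0072 mm/d
Crop demand D = ETc × 14 d = 4.0072 × 14 = 56.101 mm
D − Pe = 56.101 − 19.4 = 36.701 mm
Gross irrigation = 36.701 / 0.91 = 40.331 mm

40 mm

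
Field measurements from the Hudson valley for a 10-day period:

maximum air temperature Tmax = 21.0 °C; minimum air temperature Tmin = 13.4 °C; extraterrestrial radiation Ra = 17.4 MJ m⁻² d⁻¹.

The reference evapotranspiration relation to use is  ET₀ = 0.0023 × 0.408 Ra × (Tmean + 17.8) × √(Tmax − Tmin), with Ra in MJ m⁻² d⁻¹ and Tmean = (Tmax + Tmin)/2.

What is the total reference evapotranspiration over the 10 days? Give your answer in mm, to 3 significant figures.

15.8 mm

Tmean = (21.0 + 13.4)/2 = 17.20 °C
0.408 Ra = 0.408 × 17.4 = 7.0992 mm/d equivalent
ET₀ = 0.0023 × 7.0992 × (17.20 + 17.8) × √7.6 = 0.0023 × 7.0992 × 35.00 × 2.7568 = 1.5755 mm/d
Over 10 days: 1.5755 × 10 = 15.755 mm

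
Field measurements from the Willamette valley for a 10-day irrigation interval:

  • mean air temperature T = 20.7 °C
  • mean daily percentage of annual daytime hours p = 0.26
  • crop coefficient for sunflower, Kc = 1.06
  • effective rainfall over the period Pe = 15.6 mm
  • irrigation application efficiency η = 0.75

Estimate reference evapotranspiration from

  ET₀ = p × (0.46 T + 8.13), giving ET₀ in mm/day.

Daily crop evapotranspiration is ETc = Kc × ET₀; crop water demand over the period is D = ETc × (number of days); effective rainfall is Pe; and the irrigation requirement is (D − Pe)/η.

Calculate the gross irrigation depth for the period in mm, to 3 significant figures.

44.1 mm

ET₀ = 0.26 × (0.46 × 20.7 + 8.13) = 0.26 × 17.652 = 4.5895 mm/d
ETc = Kc × ET₀ = 1.06 × 4.5895 = 4.8649 mm/d
Crop demand D = ETc × 10 d = 4.8649 × 10 = 48.649 mm
D − Pe = 48.649 − 15.6 = 33.049 mm
Gross irrigation = 33.049 / 0.75 = 44.065 mm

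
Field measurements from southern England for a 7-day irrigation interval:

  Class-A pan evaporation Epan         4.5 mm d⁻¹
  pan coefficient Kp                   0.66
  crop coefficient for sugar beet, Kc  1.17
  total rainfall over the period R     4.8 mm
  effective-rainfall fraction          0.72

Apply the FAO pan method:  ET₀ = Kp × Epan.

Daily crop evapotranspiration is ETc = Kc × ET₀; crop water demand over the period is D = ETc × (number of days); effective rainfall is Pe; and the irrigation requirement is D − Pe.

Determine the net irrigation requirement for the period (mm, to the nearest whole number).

21 mm

ET₀ = 0.66 × 4.5 = 2.9700 mm/d
ETc = Kc × ET₀ = 1.17 × 2.9700 = 3.4749 mm/d
Crop demand D = ETc × 7 d = 3.4749 × 7 = 24.324 mm
Pe = 0.72 × 4.8 = 3.456 mm
D − Pe = 24.324 − 3.456 = 20.868 mm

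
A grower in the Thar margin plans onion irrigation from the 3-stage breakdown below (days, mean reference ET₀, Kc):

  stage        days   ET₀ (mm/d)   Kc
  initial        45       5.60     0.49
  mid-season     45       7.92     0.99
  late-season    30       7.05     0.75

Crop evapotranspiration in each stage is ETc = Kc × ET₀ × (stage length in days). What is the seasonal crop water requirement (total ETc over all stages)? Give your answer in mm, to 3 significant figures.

initial: 0.49 × 5.60 × 45 = 123.48 mm
mid-season: 0.99 × 7.92 × 45 = 352.84 mm
late-season: 0.75 × 7.05 × 30 = 158.63 mm
Seasonal total = 634.95 mm

635 mm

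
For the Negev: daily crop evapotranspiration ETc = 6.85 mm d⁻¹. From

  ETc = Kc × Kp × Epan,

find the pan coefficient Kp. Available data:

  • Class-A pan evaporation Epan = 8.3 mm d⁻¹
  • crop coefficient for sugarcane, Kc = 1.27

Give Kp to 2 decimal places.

0.65

ETc = Kc × Kp × Epan  ⇒  Kp = ETc / (Kc × Epan)
Kp = 6.85 / (1.27 × 8.3) = 6.85 / 10.541 = 0.6498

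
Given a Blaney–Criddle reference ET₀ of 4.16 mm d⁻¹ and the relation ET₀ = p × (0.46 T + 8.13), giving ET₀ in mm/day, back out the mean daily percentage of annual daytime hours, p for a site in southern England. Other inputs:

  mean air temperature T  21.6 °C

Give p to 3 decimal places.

0.230

p = ET₀ / (0.46 T + 8.13) = 4.16 / (0.46 × 21.6 + 8.13) = 4.16 / 18.066 = 0.2303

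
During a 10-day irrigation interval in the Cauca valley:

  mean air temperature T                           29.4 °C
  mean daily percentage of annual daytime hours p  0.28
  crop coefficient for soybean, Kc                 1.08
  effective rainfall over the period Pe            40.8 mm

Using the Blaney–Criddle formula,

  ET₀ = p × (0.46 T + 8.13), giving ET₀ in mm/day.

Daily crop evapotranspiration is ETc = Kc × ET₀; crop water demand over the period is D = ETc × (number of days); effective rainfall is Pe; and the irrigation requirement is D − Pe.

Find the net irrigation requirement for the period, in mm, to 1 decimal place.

ET₀ = 0.28 × (0.46 × 29.4 + 8.13) = 0.28 × 21.654 = 6.0631 mm/d
ETc = Kc × ET₀ = 1.08 × 6.0631 = 6.5481 mm/d
Crop demand D = ETc × 10 d = 6.5481 × 10 = 65.481 mm
D − Pe = 65.481 − 40.8 = 24.681 mm

24.7 mm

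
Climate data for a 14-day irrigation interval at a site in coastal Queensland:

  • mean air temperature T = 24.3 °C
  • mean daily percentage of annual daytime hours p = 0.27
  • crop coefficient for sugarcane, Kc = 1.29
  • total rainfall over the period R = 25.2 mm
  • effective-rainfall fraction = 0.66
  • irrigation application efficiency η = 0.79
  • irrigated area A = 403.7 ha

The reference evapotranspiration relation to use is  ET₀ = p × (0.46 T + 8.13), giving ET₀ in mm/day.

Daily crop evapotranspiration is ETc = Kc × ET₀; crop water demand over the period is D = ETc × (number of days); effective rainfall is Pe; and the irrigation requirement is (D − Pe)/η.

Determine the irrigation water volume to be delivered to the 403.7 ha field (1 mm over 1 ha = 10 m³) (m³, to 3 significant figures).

ET₀ = 0.27 × (0.46 × 24.3 + 8.13) = 0.27 × 19.308 = 5.2132 mm/d
ETc = Kc × ET₀ = 1.29 × 5.2132 = 6.7250 mm/d
Crop demand D = ETc × 14 d = 6.7250 × 14 = 94.150 mm
Pe = 0.66 × 25.2 = 16.632 mm
D − Pe = 94.150 − 16.632 = 77.518 mm
Gross irrigation = 77.518 / 0.79 = 98.124 mm
Volume = 98.124 mm × 403.7 ha × 10 = 396126.6 m³

396000 m³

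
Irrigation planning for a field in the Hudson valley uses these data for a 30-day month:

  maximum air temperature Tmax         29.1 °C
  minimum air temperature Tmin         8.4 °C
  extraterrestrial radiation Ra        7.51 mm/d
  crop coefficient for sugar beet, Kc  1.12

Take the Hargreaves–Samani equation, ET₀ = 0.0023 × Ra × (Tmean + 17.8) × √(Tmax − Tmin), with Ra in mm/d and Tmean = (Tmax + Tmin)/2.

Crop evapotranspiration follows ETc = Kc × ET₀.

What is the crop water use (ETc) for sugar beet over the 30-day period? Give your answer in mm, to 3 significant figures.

96.5 mm

Tmean = (29.1 + 8.4)/2 = 18.75 °C
ET₀ = 0.0023 × 7.51 × (18.75 + 17.8) × √20.7 = 0.0023 × 7.51 × 36.55 × 4.5497 = 2.8724 mm/d
ETc = Kc × ET₀ = 1.12 × 2.8724 = 3.2171 mm/d
Over 30 days: 3.2171 × 30 = 96.513 mm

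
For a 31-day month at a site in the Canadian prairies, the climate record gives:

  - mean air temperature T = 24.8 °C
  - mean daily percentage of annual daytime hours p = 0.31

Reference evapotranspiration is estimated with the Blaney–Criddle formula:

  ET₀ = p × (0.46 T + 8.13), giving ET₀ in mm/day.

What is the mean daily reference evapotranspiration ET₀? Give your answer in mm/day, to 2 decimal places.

ET₀ = 0.31 × (0.46 × 24.8 + 8.13) = 0.31 × 19.538 = 6.0568 mm/d

6.06 mm/day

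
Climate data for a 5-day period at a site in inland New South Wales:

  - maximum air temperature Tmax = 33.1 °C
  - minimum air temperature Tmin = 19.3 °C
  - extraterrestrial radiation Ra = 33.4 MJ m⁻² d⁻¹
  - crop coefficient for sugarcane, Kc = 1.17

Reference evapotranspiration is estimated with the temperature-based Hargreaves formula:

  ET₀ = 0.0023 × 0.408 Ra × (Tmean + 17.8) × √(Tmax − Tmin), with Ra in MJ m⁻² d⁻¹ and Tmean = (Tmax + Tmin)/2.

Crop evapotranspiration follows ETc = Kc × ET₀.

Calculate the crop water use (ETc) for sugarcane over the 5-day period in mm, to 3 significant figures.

30.0 mm

Tmean = (33.1 + 19.3)/2 = 26.20 °C
0.408 Ra = 0.408 × 33.4 = 13.6272 mm/d equivalent
ET₀ = 0.0023 × 13.6272 × (26.20 + 17.8) × √13.8 = 0.0023 × 13.6272 × 44.00 × 3.7148 = 5.1230 mm/d
ETc = Kc × ET₀ = 1.17 × 5.1230 = 5.9939 mm/d
Over 5 days: 5.9939 × 5 = 29.970 mm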